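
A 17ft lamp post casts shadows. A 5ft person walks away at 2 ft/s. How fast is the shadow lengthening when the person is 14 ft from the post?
5/6 ft/s

By similar triangles: 17/(x+s) = 5/s
Solving: s = 5x/12
ds/dt = 5/12 · dx/dt = 5/12 · 2 = 5/6 ft/s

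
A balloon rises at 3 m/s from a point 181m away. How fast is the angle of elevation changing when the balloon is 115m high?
0.011808 rad/s

tan(θ) = y/181
sec²(θ) · dθ/dt = (1/181) · dy/dt
dθ/dt = cos²(θ)/181 · 3 = 181/(181² + 115²) · 3
dθ/dt = 0.011808 rad/s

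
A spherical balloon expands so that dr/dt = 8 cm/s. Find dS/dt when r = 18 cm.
1152π cm²/s

S = 4πr²
dS/dt = dS/dr · dr/dt = 8πr · 8
At r = 18: dS/dt = 1152π cm²/s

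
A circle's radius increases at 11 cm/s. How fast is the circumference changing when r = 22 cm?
22π cm/s

C = 2πr
dC/dt = 2π · dr/dt = 2π · 11 = 22π cm/s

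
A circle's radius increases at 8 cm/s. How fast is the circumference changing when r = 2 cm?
16π cm/s

C = 2πr
dC/dt = 2π · dr/dt = 2π · 8 = 16π cm/s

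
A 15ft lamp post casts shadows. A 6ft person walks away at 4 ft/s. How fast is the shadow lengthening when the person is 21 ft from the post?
8/3 ft/s

By similar triangles: 15/(x+s) = 6/s
Solving: s = 6x/9
ds/dt = 6/9 · dx/dt = 2/3 · 4 = 8/3 ft/s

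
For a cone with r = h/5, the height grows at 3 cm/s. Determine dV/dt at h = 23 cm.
1587π/25 cm³/s

V = (1/3)π(h/5)²h = πh³/75
dV/dt = πh²/25 · 3
At h = 23: dV/dt = 1587π/25 cm³/s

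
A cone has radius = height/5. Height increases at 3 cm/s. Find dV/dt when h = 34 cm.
3468π/25 cm³/s

V = (1/3)π(h/5)²h = πh³/75
dV/dt = πh²/25 · 3
At h = 34: dV/dt = 3468π/25 cm³/s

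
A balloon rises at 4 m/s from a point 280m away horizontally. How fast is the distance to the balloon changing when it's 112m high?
8√29/29 ≈ 1.486 m/s

z² = 280² + y²
z = √(280² + 112²) = 56√29
dz/dt = y/z · dy/dt = 112/(56√29) · 4 = 8√29/29 ≈ 1.486 m/s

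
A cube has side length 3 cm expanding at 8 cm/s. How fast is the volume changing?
216 cm³/s

V = s³
dV/dt = 3s² · ds/dt = 3·3²·8 = 216 cm³/s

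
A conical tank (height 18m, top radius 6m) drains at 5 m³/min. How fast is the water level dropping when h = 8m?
45/(64π) ≈ 0.2238 m/min

r/h = 6/18, so r = (1/3)h
V = (1/3)πr²h = (1/3)π((1/3)h)²h = (1/27)πh³
dV/dh = (1/9)πh²
dh/dt = (dV/dt)/(dV/dh) = -5/((1/9)π·8²) = -45/(64π) m/min
The level is dropping at 45/(64π) ≈ 0.2238 m/min.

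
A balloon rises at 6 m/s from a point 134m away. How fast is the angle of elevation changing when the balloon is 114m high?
0.025976 rad/s

tan(θ) = y/134
sec²(θ) · dθ/dt = (1/134) · dy/dt
dθ/dt = cos²(θ)/134 · 6 = 134/(134² + 114²) · 6
dθ/dt = 0.025976 rad/s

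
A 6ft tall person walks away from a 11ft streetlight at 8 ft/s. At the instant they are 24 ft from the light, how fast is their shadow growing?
48/5 ft/s

By similar triangles: 11/(x+s) = 6/s
Solving: s = 6x/5
ds/dt = 6/5 · dx/dt = 6/5 · 8 = 48/5 ft/s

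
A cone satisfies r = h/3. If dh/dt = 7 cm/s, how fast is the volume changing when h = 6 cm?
28π cm³/s

V = (1/3)π(h/3)²h = πh³/27
dV/dt = πh²/9 · 7
At h = 6: dV/dt = 28π cm³/s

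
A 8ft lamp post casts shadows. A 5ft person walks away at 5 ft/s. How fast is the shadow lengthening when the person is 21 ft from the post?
25/3 ft/s

By similar triangles: 8/(x+s) = 5/s
Solving: s = 5x/3
ds/dt = 5/3 · dx/dt = 5/3 · 5 = 25/3 ft/s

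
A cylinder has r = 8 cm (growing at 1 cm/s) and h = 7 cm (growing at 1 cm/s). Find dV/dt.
176π cm³/s

V = πr²h
dV/dt = 2πrh·dr/dt + πr²·dh/dt
= 2π(8)(7)(1) + π(8)²(1)
= 176π cm³/s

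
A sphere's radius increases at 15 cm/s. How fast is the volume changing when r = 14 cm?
11760π cm³/s

V = (4/3)πr³
dV/dt = dV/dr · dr/dt = 4πr² · 15
At r = 14: dV/dt = 11760π cm³/s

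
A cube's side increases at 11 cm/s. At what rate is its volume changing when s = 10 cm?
3300 cm³/s

V = s³
dV/dt = 3s² · ds/dt = 3·10²·11 = 3300 cm³/s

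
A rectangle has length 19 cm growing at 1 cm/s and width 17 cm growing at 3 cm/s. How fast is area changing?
74 cm²/s

A = lw
dA/dt = w·dl/dt + l·dw/dt = 17·1 + 19·3 = 74 cm²/s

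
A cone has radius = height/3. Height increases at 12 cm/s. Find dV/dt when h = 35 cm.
4900π/3 cm³/s

V = (1/3)π(h/3)²h = πh³/27
dV/dt = πh²/9 · 12
At h = 35: dV/dt = 4900π/3 cm³/s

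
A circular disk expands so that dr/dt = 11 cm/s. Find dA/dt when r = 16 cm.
352π cm²/s

A = πr²
dA/dt = 2πr · dr/dt = 2π(16)(11) = 352π cm²/s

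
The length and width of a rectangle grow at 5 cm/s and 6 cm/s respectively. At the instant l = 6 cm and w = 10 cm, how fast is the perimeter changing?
22 cm/s

P = 2(l + w)
dP/dt = 2(dl/dt + dw/dt) = 2(5 + 6) = 22 cm/s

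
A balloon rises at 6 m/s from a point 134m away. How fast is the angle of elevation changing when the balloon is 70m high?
0.035177 rad/s

tan(θ) = y/134
sec²(θ) · dθ/dt = (1/134) · dy/dt
dθ/dt = cos²(θ)/134 · 6 = 134/(134² + 70²) · 6
dθ/dt = 0.035177 rad/s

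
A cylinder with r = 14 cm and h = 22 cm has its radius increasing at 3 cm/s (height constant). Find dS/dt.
300π cm²/s

S = 2πrh + 2πr² (lateral + bases)
dS/dt = (2πh + 4πr)·dr/dt = (2π·22 + 4π·14)·3
= 300π cm²/s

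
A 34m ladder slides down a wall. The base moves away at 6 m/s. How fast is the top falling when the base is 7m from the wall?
14√123/123 ≈ 1.262 m/s

x² + y² = 34²
2x·dx/dt + 2y·dy/dt = 0
dy/dt = -x/y · dx/dt = -7/(3√123) · 6 = -14√123/123 m/s
The top is descending at 14√123/123 ≈ 1.262 m/s.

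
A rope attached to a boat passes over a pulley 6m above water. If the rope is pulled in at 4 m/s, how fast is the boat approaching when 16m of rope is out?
32√55/55 ≈ 4.315 m/s

rope² = x² + 6²
x = √(16² - 6²) = 2√55
dx/dt = (rope/x) · d(rope)/dt = (16/(2√55)) · (-4) = -32√55/55 m/s
The boat approaches at 32√55/55 ≈ 4.315 m/s.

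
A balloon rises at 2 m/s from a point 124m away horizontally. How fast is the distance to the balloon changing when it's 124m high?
√2 ≈ 1.414 m/s

z² = 124² + y²
z = √(124² + 124²) = 124√2
dz/dt = y/z · dy/dt = 124/(124√2) · 2 = √2 ≈ 1.414 m/s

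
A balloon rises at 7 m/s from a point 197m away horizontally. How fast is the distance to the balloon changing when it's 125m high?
875√54434/54434 ≈ 3.75 m/s

z² = 197² + y²
z = √(197² + 125²) = √54434
dz/dt = y/z · dy/dt = 125/√54434 · 7 = 875√54434/54434 ≈ 3.75 m/s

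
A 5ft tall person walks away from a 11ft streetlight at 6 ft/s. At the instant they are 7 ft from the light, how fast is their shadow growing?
5 ft/s

By similar triangles: 11/(x+s) = 5/s
Solving: s = 5x/6
ds/dt = 5/6 · dx/dt = 5/6 · 6 = 5 ft/s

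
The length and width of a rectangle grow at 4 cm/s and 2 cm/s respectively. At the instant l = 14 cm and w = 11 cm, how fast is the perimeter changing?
12 cm/s

P = 2(l + w)
dP/dt = 2(dl/dt + dw/dt) = 2(4 + 2) = 12 cm/s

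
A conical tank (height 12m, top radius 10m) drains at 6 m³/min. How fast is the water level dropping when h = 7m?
216/(1225π) ≈ 0.05613 m/min

r/h = 10/12, so r = (5/6)h
V = (1/3)πr²h = (1/3)π((5/6)h)²h = (25/108)πh³
dV/dh = (25/36)πh²
dh/dt = (dV/dt)/(dV/dh) = -6/((25/36)π·7²) = -216/(1225π) m/min
The level is dropping at 216/(1225π) ≈ 0.05613 m/min.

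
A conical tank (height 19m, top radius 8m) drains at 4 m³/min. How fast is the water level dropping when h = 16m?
361/(4096π) ≈ 0.02805 m/min

r/h = 8/19, so r = (8/19)h
V = (1/3)πr²h = (1/3)π((8/19)h)²h = (64/1083)πh³
dV/dh = (64/361)πh²
dh/dt = (dV/dt)/(dV/dh) = -4/((64/361)π·16²) = -361/(4096π) m/min
The level is dropping at 361/(4096π) ≈ 0.02805 m/min.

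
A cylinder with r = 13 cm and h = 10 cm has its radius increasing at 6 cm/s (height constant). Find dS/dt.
432π cm²/s

S = 2πrh + 2πr² (lateral + bases)
dS/dt = (2πh + 4πr)·dr/dt = (2π·10 + 4π·13)·6
= 432π cm²/s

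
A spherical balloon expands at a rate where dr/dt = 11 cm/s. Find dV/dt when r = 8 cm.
2816π cm³/s

V = (4/3)πr³
dV/dt = dV/dr · dr/dt = 4πr² · 11
At r = 8: dV/dt = 2816π cm³/s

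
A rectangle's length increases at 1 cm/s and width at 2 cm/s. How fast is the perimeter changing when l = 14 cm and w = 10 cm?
6 cm/s

P = 2(l + w)
dP/dt = 2(dl/dt + dw/dt) = 2(1 + 2) = 6 cm/s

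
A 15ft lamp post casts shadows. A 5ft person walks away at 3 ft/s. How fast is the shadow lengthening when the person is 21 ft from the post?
3/2 ft/s

By similar triangles: 15/(x+s) = 5/s
Solving: s = 5x/10
ds/dt = 5/10 · dx/dt = 1/2 · 3 = 3/2 ft/s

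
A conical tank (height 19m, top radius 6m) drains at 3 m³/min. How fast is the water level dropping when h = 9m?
361/(972π) ≈ 0.1182 m/min

r/h = 6/19, so r = (6/19)h
V = (1/3)πr²h = (1/3)π((6/19)h)²h = (12/361)πh³
dV/dh = (36/361)πh²
dh/dt = (dV/dt)/(dV/dh) = -3/((36/361)π·9²) = -361/(972π) m/min
The level is dropping at 361/(972π) ≈ 0.1182 m/min.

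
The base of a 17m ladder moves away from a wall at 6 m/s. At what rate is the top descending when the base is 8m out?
16/5 = 3.2 m/s

x² + y² = 17²
2x·dx/dt + 2y·dy/dt = 0
dy/dt = -x/y · dx/dt = -8/15 · 6 = -16/5 m/s
The top is descending at 16/5 = 3.2 m/s.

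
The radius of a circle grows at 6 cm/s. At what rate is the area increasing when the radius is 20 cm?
240π cm²/s

A = πr²
dA/dt = 2πr · dr/dt = 2π(20)(6) = 240π cm²/s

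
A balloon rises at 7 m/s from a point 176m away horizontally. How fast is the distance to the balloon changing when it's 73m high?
511√36305/36305 ≈ 2.682 m/s

z² = 176² + y²
z = √(176² + 73²) = √36305
dz/dt = y/z · dy/dt = 73/√36305 · 7 = 511√36305/36305 ≈ 2.682 m/s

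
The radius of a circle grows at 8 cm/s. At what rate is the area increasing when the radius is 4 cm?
64π cm²/s

A = πr²
dA/dt = 2πr · dr/dt = 2π(4)(8) = 64π cm²/s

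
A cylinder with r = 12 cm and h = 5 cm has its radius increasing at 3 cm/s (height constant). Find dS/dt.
174π cm²/s

S = 2πrh + 2πr² (lateral + bases)
dS/dt = (2πh + 4πr)·dr/dt = (2π·5 + 4π·12)·3
= 174π cm²/s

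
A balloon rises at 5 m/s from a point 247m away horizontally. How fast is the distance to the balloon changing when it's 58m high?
290√64373/64373 ≈ 1.143 m/s

z² = 247² + y²
z = √(247² + 58²) = √64373
dz/dt = y/z · dy/dt = 58/√64373 · 5 = 290√64373/64373 ≈ 1.143 m/s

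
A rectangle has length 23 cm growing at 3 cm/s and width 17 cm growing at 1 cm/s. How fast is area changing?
74 cm²/s

A = lw
dA/dt = w·dl/dt + l·dw/dt = 17·3 + 23·1 = 74 cm²/s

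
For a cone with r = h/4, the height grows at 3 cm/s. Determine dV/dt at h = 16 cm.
48π cm³/s

V = (1/3)π(h/4)²h = πh³/48
dV/dt = πh²/16 · 3
At h = 16: dV/dt = 48π cm³/s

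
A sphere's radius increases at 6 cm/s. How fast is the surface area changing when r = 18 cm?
864π cm²/s

S = 4πr²
dS/dt = dS/dr · dr/dt = 8πr · 6
At r = 18: dS/dt = 864π cm²/s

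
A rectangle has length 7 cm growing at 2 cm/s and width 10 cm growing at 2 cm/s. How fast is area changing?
34 cm²/s

A = lw
dA/dt = w·dl/dt + l·dw/dt = 10·2 + 7·2 = 34 cm²/s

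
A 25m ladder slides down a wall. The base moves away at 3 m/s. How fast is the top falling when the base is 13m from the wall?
13√114/76 ≈ 1.826 m/s

x² + y² = 25²
2x·dx/dt + 2y·dy/dt = 0
dy/dt = -x/y · dx/dt = -13/(2√114) · 3 = -13√114/76 m/s
The top is descending at 13√114/76 ≈ 1.826 m/s.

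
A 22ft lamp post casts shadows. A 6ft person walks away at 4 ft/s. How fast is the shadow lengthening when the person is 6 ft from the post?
3/2 ft/s

By similar triangles: 22/(x+s) = 6/s
Solving: s = 6x/16
ds/dt = 6/16 · dx/dt = 3/8 · 4 = 3/2 ft/s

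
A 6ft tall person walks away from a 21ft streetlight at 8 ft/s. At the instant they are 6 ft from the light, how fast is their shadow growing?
16/5 ft/s

By similar triangles: 21/(x+s) = 6/s
Solving: s = 6x/15
ds/dt = 6/15 · dx/dt = 2/5 · 8 = 16/5 ft/s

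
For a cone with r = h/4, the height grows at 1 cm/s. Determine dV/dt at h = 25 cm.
625π/16 cm³/s

V = (1/3)π(h/4)²h = πh³/48
dV/dt = πh²/16 · 1
At h = 25: dV/dt = 625π/16 cm³/s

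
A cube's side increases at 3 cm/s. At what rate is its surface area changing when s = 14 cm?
504 cm²/s

A = 6s²
dA/dt = 12s · ds/dt = 12·14·3 = 504 cm²/s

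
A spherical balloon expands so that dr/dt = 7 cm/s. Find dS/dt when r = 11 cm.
616π cm²/s

S = 4πr²
dS/dt = dS/dr · dr/dt = 8πr · 7
At r = 11: dS/dt = 616π cm²/s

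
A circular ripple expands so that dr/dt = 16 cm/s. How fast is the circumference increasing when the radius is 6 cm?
32π cm/s

C = 2πr
dC/dt = 2π · dr/dt = 2π · 16 = 32π cm/s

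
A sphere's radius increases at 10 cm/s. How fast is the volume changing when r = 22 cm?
19360π cm³/s

V = (4/3)πr³
dV/dt = dV/dr · dr/dt = 4πr² · 10
At r = 22: dV/dt = 19360π cm³/s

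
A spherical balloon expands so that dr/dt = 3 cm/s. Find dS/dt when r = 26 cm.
624π cm²/s

S = 4πr²
dS/dt = dS/dr · dr/dt = 8πr · 3
At r = 26: dS/dt = 624π cm²/s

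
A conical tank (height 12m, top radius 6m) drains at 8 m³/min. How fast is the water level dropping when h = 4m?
2/π ≈ 0.6366 m/min

r/h = 6/12, so r = (1/2)h
V = (1/3)πr²h = (1/3)π((1/2)h)²h = (1/12)πh³
dV/dh = (1/4)πh²
dh/dt = (dV/dt)/(dV/dh) = -8/((1/4)π·4²) = -2/π m/min
The level is dropping at 2/π ≈ 0.6366 m/min.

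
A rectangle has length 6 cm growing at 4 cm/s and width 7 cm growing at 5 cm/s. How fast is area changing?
58 cm²/s

A = lw
dA/dt = w·dl/dt + l·dw/dt = 7·4 + 6·5 = 58 cm²/s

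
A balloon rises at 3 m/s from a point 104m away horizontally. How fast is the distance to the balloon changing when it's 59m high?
177√17/493 ≈ 1.48 m/s

z² = 104² + y²
z = √(104² + 59²) = 29√17
dz/dt = y/z · dy/dt = 59/(29√17) · 3 = 177√17/493 ≈ 1.48 m/s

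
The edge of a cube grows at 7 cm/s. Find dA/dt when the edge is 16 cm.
1344 cm²/s

A = 6s²
dA/dt = 12s · ds/dt = 12·16·7 = 1344 cm²/s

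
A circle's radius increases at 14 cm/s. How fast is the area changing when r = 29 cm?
812π cm²/s

A = πr²
dA/dt = 2πr · dr/dt = 2π(29)(14) = 812π cm²/s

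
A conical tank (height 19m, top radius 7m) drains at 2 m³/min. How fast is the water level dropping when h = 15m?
722/(11025π) ≈ 0.02085 m/min

r/h = 7/19, so r = (7/19)h
V = (1/3)πr²h = (1/3)π((7/19)h)²h = (49/1083)πh³
dV/dh = (49/361)πh²
dh/dt = (dV/dt)/(dV/dh) = -2/((49/361)π·15²) = -722/(11025π) m/min
The level is dropping at 722/(11025π) ≈ 0.02085 m/min.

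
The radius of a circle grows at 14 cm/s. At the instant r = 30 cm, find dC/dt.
28π cm/s

C = 2πr
dC/dt = 2π · dr/dt = 2π · 14 = 28π cm/s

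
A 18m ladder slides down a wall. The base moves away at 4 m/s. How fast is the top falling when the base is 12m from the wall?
8√5/5 ≈ 3.578 m/s

x² + y² = 18²
2x·dx/dt + 2y·dy/dt = 0
dy/dt = -x/y · dx/dt = -12/(6√5) · 4 = -8√5/5 m/s
The top is descending at 8√5/5 ≈ 3.578 m/s.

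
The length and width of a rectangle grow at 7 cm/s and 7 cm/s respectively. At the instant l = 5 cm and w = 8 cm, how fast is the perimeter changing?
28 cm/s

P = 2(l + w)
dP/dt = 2(dl/dt + dw/dt) = 2(7 + 7) = 28 cm/s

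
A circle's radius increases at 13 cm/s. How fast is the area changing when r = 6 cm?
156π cm²/s

A = πr²
dA/dt = 2πr · dr/dt = 2π(6)(13) = 156π cm²/s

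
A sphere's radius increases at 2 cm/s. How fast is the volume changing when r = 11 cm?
968π cm³/s

V = (4/3)πr³
dV/dt = dV/dr · dr/dt = 4πr² · 2
At r = 11: dV/dt = 968π cm³/s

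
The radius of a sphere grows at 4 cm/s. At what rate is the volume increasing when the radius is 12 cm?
2304π cm³/s

V = (4/3)πr³
dV/dt = dV/dr · dr/dt = 4πr² · 4
At r = 12: dV/dt = 2304π cm³/s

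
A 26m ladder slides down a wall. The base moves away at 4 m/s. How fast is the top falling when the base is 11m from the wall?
44√555/555 ≈ 1.868 m/s

x² + y² = 26²
2x·dx/dt + 2y·dy/dt = 0
dy/dt = -x/y · dx/dt = -11/√555 · 4 = -44√555/555 m/s
The top is descending at 44√555/555 ≈ 1.868 m/s.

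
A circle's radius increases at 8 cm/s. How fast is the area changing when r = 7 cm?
112π cm²/s

A = πr²
dA/dt = 2πr · dr/dt = 2π(7)(8) = 112π cm²/s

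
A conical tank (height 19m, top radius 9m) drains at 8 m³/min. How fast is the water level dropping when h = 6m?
722/(729π) ≈ 0.3153 m/min

r/h = 9/19, so r = (9/19)h
V = (1/3)πr²h = (1/3)π((9/19)h)²h = (27/361)πh³
dV/dh = (81/361)πh²
dh/dt = (dV/dt)/(dV/dh) = -8/((81/361)π·6²) = -722/(729π) m/min
The level is dropping at 722/(729π) ≈ 0.3153 m/min.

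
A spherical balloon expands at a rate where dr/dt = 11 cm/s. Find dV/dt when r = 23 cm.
23276π cm³/s

V = (4/3)πr³
dV/dt = dV/dr · dr/dt = 4πr² · 11
At r = 23: dV/dt = 23276π cm³/s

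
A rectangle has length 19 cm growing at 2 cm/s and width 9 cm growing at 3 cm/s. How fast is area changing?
75 cm²/s

A = lw
dA/dt = w·dl/dt + l·dw/dt = 9·2 + 19·3 = 75 cm²/s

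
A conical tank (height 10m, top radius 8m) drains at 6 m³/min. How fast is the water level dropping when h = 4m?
75/(128π) ≈ 0.1865 m/min

r/h = 8/10, so r = (4/5)h
V = (1/3)πr²h = (1/3)π((4/5)h)²h = (16/75)πh³
dV/dh = (16/25)πh²
dh/dt = (dV/dt)/(dV/dh) = -6/((16/25)π·4²) = -75/(128π) m/min
The level is dropping at 75/(128π) ≈ 0.1865 m/min.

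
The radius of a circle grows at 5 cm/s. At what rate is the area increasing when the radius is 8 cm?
80π cm²/s

A = πr²
dA/dt = 2πr · dr/dt = 2π(8)(5) = 80π cm²/s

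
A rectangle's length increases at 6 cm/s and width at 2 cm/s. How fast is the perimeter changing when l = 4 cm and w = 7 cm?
16 cm/s

P = 2(l + w)
dP/dt = 2(dl/dt + dw/dt) = 2(6 + 2) = 16 cm/s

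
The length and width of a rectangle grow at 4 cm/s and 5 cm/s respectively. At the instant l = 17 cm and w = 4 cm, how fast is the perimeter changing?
18 cm/s

P = 2(l + w)
dP/dt = 2(dl/dt + dw/dt) = 2(4 + 5) = 18 cm/s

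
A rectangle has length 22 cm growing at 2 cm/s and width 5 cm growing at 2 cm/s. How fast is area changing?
54 cm²/s

A = lw
dA/dt = w·dl/dt + l·dw/dt = 5·2 + 22·2 = 54 cm²/s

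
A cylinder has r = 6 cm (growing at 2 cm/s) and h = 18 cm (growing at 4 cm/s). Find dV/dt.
576π cm³/s

V = πr²h
dV/dt = 2πrh·dr/dt + πr²·dh/dt
= 2π(6)(18)(2) + π(6)²(4)
= 576π cm³/s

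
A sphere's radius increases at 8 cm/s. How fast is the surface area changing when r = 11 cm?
704π cm²/s

S = 4πr²
dS/dt = dS/dr · dr/dt = 8πr · 8
At r = 11: dS/dt = 704π cm²/s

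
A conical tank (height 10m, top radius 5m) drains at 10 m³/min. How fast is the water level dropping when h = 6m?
10/(9π) ≈ 0.3537 m/min

r/h = 5/10, so r = (1/2)h
V = (1/3)πr²h = (1/3)π((1/2)h)²h = (1/12)πh³
dV/dh = (1/4)πh²
dh/dt = (dV/dt)/(dV/dh) = -10/((1/4)π·6²) = -10/(9π) m/min
The level is dropping at 10/(9π) ≈ 0.3537 m/min.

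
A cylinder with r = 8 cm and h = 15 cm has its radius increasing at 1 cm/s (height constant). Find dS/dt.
62π cm²/s

S = 2πrh + 2πr² (lateral + bases)
dS/dt = (2πh + 4πr)·dr/dt = (2π·15 + 4π·8)·1
= 62π cm²/s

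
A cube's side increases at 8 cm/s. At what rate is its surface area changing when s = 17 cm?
1632 cm²/s

A = 6s²
dA/dt = 12s · ds/dt = 12·17·8 = 1632 cm²/s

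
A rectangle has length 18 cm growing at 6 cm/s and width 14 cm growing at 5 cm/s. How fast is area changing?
174 cm²/s

A = lw
dA/dt = w·dl/dt + l·dw/dt = 14·6 + 18·5 = 174 cm²/s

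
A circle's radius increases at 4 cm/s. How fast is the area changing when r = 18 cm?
144π cm²/s

A = πr²
dA/dt = 2πr · dr/dt = 2π(18)(4) = 144π cm²/s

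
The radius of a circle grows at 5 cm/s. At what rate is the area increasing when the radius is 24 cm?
240π cm²/s

A = πr²
dA/dt = 2πr · dr/dt = 2π(24)(5) = 240π cm²/s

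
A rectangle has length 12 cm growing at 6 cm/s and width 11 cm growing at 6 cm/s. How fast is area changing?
138 cm²/s

A = lw
dA/dt = w·dl/dt + l·dw/dt = 11·6 + 12·6 = 138 cm²/s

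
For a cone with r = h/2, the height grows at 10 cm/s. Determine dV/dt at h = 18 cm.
810π cm³/s

V = (1/3)π(h/2)²h = πh³/12
dV/dt = πh²/4 · 10
At h = 18: dV/dt = 810π cm³/s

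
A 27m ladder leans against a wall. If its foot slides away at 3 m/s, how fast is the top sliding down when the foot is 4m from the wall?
12√713/713 ≈ 0.4494 m/s

x² + y² = 27²
2x·dx/dt + 2y·dy/dt = 0
dy/dt = -x/y · dx/dt = -4/√713 · 3 = -12√713/713 m/s
The top is descending at 12√713/713 ≈ 0.4494 m/s.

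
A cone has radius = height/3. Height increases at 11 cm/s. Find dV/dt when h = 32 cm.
11264π/9 cm³/s

V = (1/3)π(h/3)²h = πh³/27
dV/dt = πh²/9 · 11
At h = 32: dV/dt = 11264π/9 cm³/s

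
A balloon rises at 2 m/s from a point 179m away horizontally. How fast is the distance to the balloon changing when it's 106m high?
212√43277/43277 ≈ 1.019 m/s

z² = 179² + y²
z = √(179² + 106²) = √43277
dz/dt = y/z · dy/dt = 106/√43277 · 2 = 212√43277/43277 ≈ 1.019 m/s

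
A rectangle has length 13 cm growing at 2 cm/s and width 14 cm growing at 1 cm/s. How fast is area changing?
41 cm²/s

A = lw
dA/dt = w·dl/dt + l·dw/dt = 14·2 + 13·1 = 41 cm²/s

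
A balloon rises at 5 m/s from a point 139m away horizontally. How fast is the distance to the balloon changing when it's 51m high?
255√21922/21922 ≈ 1.722 m/s

z² = 139² + y²
z = √(139² + 51²) = √21922
dz/dt = y/z · dy/dt = 51/√21922 · 5 = 255√21922/21922 ≈ 1.722 m/s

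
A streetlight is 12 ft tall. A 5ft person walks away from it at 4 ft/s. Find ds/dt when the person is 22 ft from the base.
20/7 ft/s

By similar triangles: 12/(x+s) = 5/s
Solving: s = 5x/7
ds/dt = 5/7 · dx/dt = 5/7 · 4 = 20/7 ft/s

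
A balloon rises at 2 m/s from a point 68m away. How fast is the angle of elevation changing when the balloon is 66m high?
0.015145 rad/s

tan(θ) = y/68
sec²(θ) · dθ/dt = (1/68) · dy/dt
dθ/dt = cos²(θ)/68 · 2 = 68/(68² + 66²) · 2
dθ/dt = 0.015145 rad/s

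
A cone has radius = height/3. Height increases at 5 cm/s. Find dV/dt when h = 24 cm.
320π cm³/s

V = (1/3)π(h/3)²h = πh³/27
dV/dt = πh²/9 · 5
At h = 24: dV/dt = 320π cm³/s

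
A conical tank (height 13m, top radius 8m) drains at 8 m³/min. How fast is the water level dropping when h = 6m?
169/(288π) ≈ 0.1868 m/min

r/h = 8/13, so r = (8/13)h
V = (1/3)πr²h = (1/3)π((8/13)h)²h = (64/507)πh³
dV/dh = (64/169)πh²
dh/dt = (dV/dt)/(dV/dh) = -8/((64/169)π·6²) = -169/(288π) m/min
The level is dropping at 169/(288π) ≈ 0.1868 m/min.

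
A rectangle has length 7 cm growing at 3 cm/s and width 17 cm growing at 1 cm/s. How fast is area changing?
58 cm²/s

A = lw
dA/dt = w·dl/dt + l·dw/dt = 17·3 + 7·1 = 58 cm²/s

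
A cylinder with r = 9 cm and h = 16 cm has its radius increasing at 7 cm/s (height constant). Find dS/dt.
476π cm²/s

S = 2πrh + 2πr² (lateral + bases)
dS/dt = (2πh + 4πr)·dr/dt = (2π·16 + 4π·9)·7
= 476π cm²/s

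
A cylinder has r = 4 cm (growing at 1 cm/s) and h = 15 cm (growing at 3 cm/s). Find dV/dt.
168π cm³/s

V = πr²h
dV/dt = 2πrh·dr/dt + πr²·dh/dt
= 2π(4)(15)(1) + π(4)²(3)
= 168π cm³/s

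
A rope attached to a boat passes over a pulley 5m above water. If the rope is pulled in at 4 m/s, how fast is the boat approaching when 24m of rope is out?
96√551/551 ≈ 4.09 m/s

rope² = x² + 5²
x = √(24² - 5²) = √551
dx/dt = (rope/x) · d(rope)/dt = (24/√551) · (-4) = -96√551/551 m/s
The boat approaches at 96√551/551 ≈ 4.09 m/s.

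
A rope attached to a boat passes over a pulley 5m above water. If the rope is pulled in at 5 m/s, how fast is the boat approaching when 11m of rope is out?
55√6/24 ≈ 5.613 m/s

rope² = x² + 5²
x = √(11² - 5²) = 4√6
dx/dt = (rope/x) · d(rope)/dt = (11/(4√6)) · (-5) = -55√6/24 m/s
The boat approaches at 55√6/24 ≈ 5.613 m/s.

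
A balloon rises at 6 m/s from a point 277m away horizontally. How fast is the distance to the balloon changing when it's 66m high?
396√81085/81085 ≈ 1.391 m/s

z² = 277² + y²
z = √(277² + 66²) = √81085
dz/dt = y/z · dy/dt = 66/√81085 · 6 = 396√81085/81085 ≈ 1.391 m/s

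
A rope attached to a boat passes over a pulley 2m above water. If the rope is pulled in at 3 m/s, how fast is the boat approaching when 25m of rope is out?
25√69/69 ≈ 3.01 m/s

rope² = x² + 2²
x = √(25² - 2²) = 3√69
dx/dt = (rope/x) · d(rope)/dt = (25/(3√69)) · (-3) = -25√69/69 m/s
The boat approaches at 25√69/69 ≈ 3.01 m/s.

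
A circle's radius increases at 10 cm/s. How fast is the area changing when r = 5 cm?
100π cm²/s

A = πr²
dA/dt = 2πr · dr/dt = 2π(5)(10) = 100π cm²/s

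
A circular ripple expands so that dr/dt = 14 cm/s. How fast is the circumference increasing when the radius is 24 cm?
28π cm/s

C = 2πr
dC/dt = 2π · dr/dt = 2π · 14 = 28π cm/s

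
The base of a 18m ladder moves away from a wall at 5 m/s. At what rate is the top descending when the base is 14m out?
35√2/8 ≈ 6.187 m/s

x² + y² = 18²
2x·dx/dt + 2y·dy/dt = 0
dy/dt = -x/y · dx/dt = -14/(8√2) · 5 = -35√2/8 m/s
The top is descending at 35√2/8 ≈ 6.187 m/s.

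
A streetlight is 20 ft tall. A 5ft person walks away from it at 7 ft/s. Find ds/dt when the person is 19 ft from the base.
7/3 ft/s

By similar triangles: 20/(x+s) = 5/s
Solving: s = 5x/15
ds/dt = 5/15 · dx/dt = 1/3 · 7 = 7/3 ft/s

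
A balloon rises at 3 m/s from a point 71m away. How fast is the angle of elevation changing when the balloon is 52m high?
0.027502 rad/s

tan(θ) = y/71
sec²(θ) · dθ/dt = (1/71) · dy/dt
dθ/dt = cos²(θ)/71 · 3 = 71/(71² + 52²) · 3
dθ/dt = 0.027502 rad/s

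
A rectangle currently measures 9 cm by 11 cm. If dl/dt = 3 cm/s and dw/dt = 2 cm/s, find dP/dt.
10 cm/s

P = 2(l + w)
dP/dt = 2(dl/dt + dw/dt) = 2(3 + 2) = 10 cm/s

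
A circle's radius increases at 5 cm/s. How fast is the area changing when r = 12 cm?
120π cm²/s

A = πr²
dA/dt = 2πr · dr/dt = 2π(12)(5) = 120π cm²/s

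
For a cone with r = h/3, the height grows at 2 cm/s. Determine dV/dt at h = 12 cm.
32π cm³/s

V = (1/3)π(h/3)²h = πh³/27
dV/dt = πh²/9 · 2
At h = 12: dV/dt = 32π cm³/s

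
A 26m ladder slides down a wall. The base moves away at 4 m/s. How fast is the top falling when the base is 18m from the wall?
9√22/11 ≈ 3.838 m/s

x² + y² = 26²
2x·dx/dt + 2y·dy/dt = 0
dy/dt = -x/y · dx/dt = -18/(4√22) · 4 = -9√22/11 m/s
The top is descending at 9√22/11 ≈ 3.838 m/s.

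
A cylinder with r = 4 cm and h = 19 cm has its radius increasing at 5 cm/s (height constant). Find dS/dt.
270π cm²/s

S = 2πrh + 2πr² (lateral + bases)
dS/dt = (2πh + 4πr)·dr/dt = (2π·19 + 4π·4)·5
= 270π cm²/s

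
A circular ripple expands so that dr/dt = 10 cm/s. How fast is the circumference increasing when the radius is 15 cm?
20π cm/s

C = 2πr
dC/dt = 2π · dr/dt = 2π · 10 = 20π cm/s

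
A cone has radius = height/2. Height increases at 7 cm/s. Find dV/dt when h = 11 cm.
847π/4 cm³/s

V = (1/3)π(h/2)²h = πh³/12
dV/dt = πh²/4 · 7
At h = 11: dV/dt = 847π/4 cm³/s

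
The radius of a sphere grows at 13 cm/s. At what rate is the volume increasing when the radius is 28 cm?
40768π cm³/s

V = (4/3)πr³
dV/dt = dV/dr · dr/dt = 4πr² · 13
At r = 28: dV/dt = 40768π cm³/s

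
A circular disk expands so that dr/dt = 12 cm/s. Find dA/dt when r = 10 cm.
240π cm²/s

A = πr²
dA/dt = 2πr · dr/dt = 2π(10)(12) = 240π cm²/s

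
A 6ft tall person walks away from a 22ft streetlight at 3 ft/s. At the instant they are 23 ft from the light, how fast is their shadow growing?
9/8 ft/s

By similar triangles: 22/(x+s) = 6/s
Solving: s = 6x/16
ds/dt = 6/16 · dx/dt = 3/8 · 3 = 9/8 ft/s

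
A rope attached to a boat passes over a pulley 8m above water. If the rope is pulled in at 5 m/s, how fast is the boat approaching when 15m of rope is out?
75√161/161 ≈ 5.911 m/s

rope² = x² + 8²
x = √(15² - 8²) = √161
dx/dt = (rope/x) · d(rope)/dt = (15/√161) · (-5) = -75√161/161 m/s
The boat approaches at 75√161/161 ≈ 5.911 m/s.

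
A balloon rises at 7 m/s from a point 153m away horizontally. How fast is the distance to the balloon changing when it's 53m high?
371√26218/26218 ≈ 2.291 m/s

z² = 153² + y²
z = √(153² + 53²) = √26218
dz/dt = y/z · dy/dt = 53/√26218 · 7 = 371√26218/26218 ≈ 2.291 m/s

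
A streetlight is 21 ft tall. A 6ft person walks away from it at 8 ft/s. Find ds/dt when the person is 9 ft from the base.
16/5 ft/s

By similar triangles: 21/(x+s) = 6/s
Solving: s = 6x/15
ds/dt = 6/15 · dx/dt = 2/5 · 8 = 16/5 ft/s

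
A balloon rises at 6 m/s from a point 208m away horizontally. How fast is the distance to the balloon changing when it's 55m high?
330√46289/46289 ≈ 1.534 m/s

z² = 208² + y²
z = √(208² + 55²) = √46289
dz/dt = y/z · dy/dt = 55/√46289 · 6 = 330√46289/46289 ≈ 1.534 m/s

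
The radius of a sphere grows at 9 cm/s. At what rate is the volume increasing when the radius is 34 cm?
41616π cm³/s

V = (4/3)πr³
dV/dt = dV/dr · dr/dt = 4πr² · 9
At r = 34: dV/dt = 41616π cm³/s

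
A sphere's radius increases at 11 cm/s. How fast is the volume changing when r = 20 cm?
17600π cm³/s

V = (4/3)πr³
dV/dt = dV/dr · dr/dt = 4πr² · 11
At r = 20: dV/dt = 17600π cm³/s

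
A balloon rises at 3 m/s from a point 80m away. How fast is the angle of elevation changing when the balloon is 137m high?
0.009536 rad/s

tan(θ) = y/80
sec²(θ) · dθ/dt = (1/80) · dy/dt
dθ/dt = cos²(θ)/80 · 3 = 80/(80² + 137²) · 3
dθ/dt = 0.009536 rad/s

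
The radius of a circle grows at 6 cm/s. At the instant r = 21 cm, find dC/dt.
12π cm/s

C = 2πr
dC/dt = 2π · dr/dt = 2π · 6 = 12π cm/s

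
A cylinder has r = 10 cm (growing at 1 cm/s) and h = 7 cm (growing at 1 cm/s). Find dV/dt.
240π cm³/s

V = πr²h
dV/dt = 2πrh·dr/dt + πr²·dh/dt
= 2π(10)(7)(1) + π(10)²(1)
= 240π cm³/s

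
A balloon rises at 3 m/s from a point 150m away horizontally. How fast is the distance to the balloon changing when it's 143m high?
429√42949/42949 ≈ 2.07 m/s

z² = 150² + y²
z = √(150² + 143²) = √42949
dz/dt = y/z · dy/dt = 143/√42949 · 3 = 429√42949/42949 ≈ 2.07 m/s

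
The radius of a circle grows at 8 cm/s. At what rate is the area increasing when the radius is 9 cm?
144π cm²/s

A = πr²
dA/dt = 2πr · dr/dt = 2π(9)(8) = 144π cm²/s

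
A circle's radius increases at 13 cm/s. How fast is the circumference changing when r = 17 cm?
26π cm/s

C = 2πr
dC/dt = 2π · dr/dt = 2π · 13 = 26π cm/s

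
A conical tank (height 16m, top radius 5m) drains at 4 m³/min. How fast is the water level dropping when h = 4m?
64/(25π) ≈ 0.8149 m/min

r/h = 5/16, so r = (5/16)h
V = (1/3)πr²h = (1/3)π((5/16)h)²h = (25/768)πh³
dV/dh = (25/256)πh²
dh/dt = (dV/dt)/(dV/dh) = -4/((25/256)π·4²) = -64/(25π) m/min
The level is dropping at 64/(25π) ≈ 0.8149 m/min.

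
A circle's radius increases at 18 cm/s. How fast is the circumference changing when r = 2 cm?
36π cm/s

C = 2πr
dC/dt = 2π · dr/dt = 2π · 18 = 36π cm/s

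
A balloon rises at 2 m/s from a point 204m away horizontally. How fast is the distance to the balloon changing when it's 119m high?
14√193/193 ≈ 1.008 m/s

z² = 204² + y²
z = √(204² + 119²) = 17√193
dz/dt = y/z · dy/dt = 119/(17√193) · 2 = 14√193/193 ≈ 1.008 m/s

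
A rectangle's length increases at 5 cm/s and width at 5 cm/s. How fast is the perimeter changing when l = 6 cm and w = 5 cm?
20 cm/s

P = 2(l + w)
dP/dt = 2(dl/dt + dw/dt) = 2(5 + 5) = 20 cm/s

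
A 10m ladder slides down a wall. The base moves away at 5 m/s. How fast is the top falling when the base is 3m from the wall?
15√91/91 ≈ 1.572 m/s

x² + y² = 10²
2x·dx/dt + 2y·dy/dt = 0
dy/dt = -x/y · dx/dt = -3/√91 · 5 = -15√91/91 m/s
The top is descending at 15√91/91 ≈ 1.572 m/s.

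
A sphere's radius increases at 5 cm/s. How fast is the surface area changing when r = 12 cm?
480π cm²/s

S = 4πr²
dS/dt = dS/dr · dr/dt = 8πr · 5
At r = 12: dS/dt = 480π cm²/s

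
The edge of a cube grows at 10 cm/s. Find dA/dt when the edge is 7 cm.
840 cm²/s

A = 6s²
dA/dt = 12s · ds/dt = 12·7·10 = 840 cm²/s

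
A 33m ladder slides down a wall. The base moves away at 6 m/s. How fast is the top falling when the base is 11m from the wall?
3√2/2 ≈ 2.121 m/s

x² + y² = 33²
2x·dx/dt + 2y·dy/dt = 0
dy/dt = -x/y · dx/dt = -11/(22√2) · 6 = -3√2/2 m/s
The top is descending at 3√2/2 ≈ 2.121 m/s.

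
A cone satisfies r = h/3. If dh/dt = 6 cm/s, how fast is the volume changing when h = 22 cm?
968π/3 cm³/s

V = (1/3)π(h/3)²h = πh³/27
dV/dt = πh²/9 · 6
At h = 22: dV/dt = 968π/3 cm³/s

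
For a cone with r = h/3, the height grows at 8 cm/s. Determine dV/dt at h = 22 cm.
3872π/9 cm³/s

V = (1/3)π(h/3)²h = πh³/27
dV/dt = πh²/9 · 8
At h = 22: dV/dt = 3872π/9 cm³/s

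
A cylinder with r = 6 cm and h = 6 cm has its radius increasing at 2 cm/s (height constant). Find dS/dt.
72π cm²/s

S = 2πrh + 2πr² (lateral + bases)
dS/dt = (2πh + 4πr)·dr/dt = (2π·6 + 4π·6)·2
= 72π cm²/s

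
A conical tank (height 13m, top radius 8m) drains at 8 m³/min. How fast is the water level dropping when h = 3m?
169/(72π) ≈ 0.7471 m/min

r/h = 8/13, so r = (8/13)h
V = (1/3)πr²h = (1/3)π((8/13)h)²h = (64/507)πh³
dV/dh = (64/169)πh²
dh/dt = (dV/dt)/(dV/dh) = -8/((64/169)π·3²) = -169/(72π) m/min
The level is dropping at 169/(72π) ≈ 0.7471 m/min.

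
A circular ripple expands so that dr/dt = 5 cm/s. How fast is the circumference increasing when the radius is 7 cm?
10π cm/s

C = 2πr
dC/dt = 2π · dr/dt = 2π · 5 = 10π cm/s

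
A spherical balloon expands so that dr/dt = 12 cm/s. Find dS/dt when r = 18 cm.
1728π cm²/s

S = 4πr²
dS/dt = dS/dr · dr/dt = 8πr · 12
At r = 18: dS/dt = 1728π cm²/s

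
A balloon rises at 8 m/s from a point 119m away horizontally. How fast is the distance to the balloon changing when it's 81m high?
324√20722/10361 ≈ 4.502 m/s

z² = 119² + y²
z = √(119² + 81²) = √20722
dz/dt = y/z · dy/dt = 81/√20722 · 8 = 324√20722/10361 ≈ 4.502 m/s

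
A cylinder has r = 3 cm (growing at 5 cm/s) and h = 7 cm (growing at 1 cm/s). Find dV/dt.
219π cm³/s

V = πr²h
dV/dt = 2πrh·dr/dt + πr²·dh/dt
= 2π(3)(7)(5) + π(3)²(1)
= 219π cm³/s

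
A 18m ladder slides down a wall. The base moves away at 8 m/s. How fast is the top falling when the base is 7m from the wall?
56√11/55 ≈ 3.377 m/s

x² + y² = 18²
2x·dx/dt + 2y·dy/dt = 0
dy/dt = -x/y · dx/dt = -7/(5√11) · 8 = -56√11/55 m/s
The top is descending at 56√11/55 ≈ 3.377 m/s.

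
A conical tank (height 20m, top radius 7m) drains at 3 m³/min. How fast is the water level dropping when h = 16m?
75/(784π) ≈ 0.03045 m/min

r/h = 7/20, so r = (7/20)h
V = (1/3)πr²h = (1/3)π((7/20)h)²h = (49/1200)πh³
dV/dh = (49/400)πh²
dh/dt = (dV/dt)/(dV/dh) = -3/((49/400)π·16²) = -75/(784π) m/min
The level is dropping at 75/(784π) ≈ 0.03045 m/min.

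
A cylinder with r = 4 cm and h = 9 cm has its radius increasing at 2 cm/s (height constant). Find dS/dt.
68π cm²/s

S = 2πrh + 2πr² (lateral + bases)
dS/dt = (2πh + 4πr)·dr/dt = (2π·9 + 4π·4)·2
= 68π cm²/s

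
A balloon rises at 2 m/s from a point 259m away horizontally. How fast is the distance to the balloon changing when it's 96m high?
192√76297/76297 ≈ 0.6951 m/s

z² = 259² + y²
z = √(259² + 96²) = √76297
dz/dt = y/z · dy/dt = 96/√76297 · 2 = 192√76297/76297 ≈ 0.6951 m/s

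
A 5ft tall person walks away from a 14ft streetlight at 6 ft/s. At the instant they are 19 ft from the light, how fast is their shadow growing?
10/3 ft/s

By similar triangles: 14/(x+s) = 5/s
Solving: s = 5x/9
ds/dt = 5/9 · dx/dt = 5/9 · 6 = 10/3 ft/s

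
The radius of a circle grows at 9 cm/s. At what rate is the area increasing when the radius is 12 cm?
216π cm²/s

A = πr²
dA/dt = 2πr · dr/dt = 2π(12)(9) = 216π cm²/s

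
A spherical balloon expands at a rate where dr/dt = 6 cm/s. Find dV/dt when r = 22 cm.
11616π cm³/s

V = (4/3)πr³
dV/dt = dV/dr · dr/dt = 4πr² · 6
At r = 22: dV/dt = 11616π cm³/s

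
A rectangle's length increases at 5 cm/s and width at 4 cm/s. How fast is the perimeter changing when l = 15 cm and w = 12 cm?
18 cm/s

P = 2(l + w)
dP/dt = 2(dl/dt + dw/dt) = 2(5 + 4) = 18 cm/s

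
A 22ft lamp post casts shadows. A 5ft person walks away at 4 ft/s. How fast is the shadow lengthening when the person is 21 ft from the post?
20/17 ft/s

By similar triangles: 22/(x+s) = 5/s
Solving: s = 5x/17
ds/dt = 5/17 · dx/dt = 5/17 · 4 = 20/17 ft/s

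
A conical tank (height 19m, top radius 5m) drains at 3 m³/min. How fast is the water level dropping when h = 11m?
1083/(3025π) ≈ 0.114 m/min

r/h = 5/19, so r = (5/19)h
V = (1/3)πr²h = (1/3)π((5/19)h)²h = (25/1083)πh³
dV/dh = (25/361)πh²
dh/dt = (dV/dt)/(dV/dh) = -3/((25/361)π·11²) = -1083/(3025π) m/min
The level is dropping at 1083/(3025π) ≈ 0.114 m/min.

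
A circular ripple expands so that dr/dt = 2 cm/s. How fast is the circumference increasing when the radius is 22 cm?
4π cm/s

C = 2πr
dC/dt = 2π · dr/dt = 2π · 2 = 4π cm/s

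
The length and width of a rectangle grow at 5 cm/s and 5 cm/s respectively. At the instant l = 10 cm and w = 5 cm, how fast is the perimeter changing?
20 cm/s

P = 2(l + w)
dP/dt = 2(dl/dt + dw/dt) = 2(5 + 5) = 20 cm/s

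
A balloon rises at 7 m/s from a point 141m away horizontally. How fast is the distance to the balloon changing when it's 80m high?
560√26281/26281 ≈ 3.454 m/s

z² = 141² + y²
z = √(141² + 80²) = √26281
dz/dt = y/z · dy/dt = 80/√26281 · 7 = 560√26281/26281 ≈ 3.454 m/s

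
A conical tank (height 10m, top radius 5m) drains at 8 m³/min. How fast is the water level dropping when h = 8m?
1/(2π) ≈ 0.1592 m/min

r/h = 5/10, so r = (1/2)h
V = (1/3)πr²h = (1/3)π((1/2)h)²h = (1/12)πh³
dV/dh = (1/4)πh²
dh/dt = (dV/dt)/(dV/dh) = -8/((1/4)π·8²) = -1/(2π) m/min
The level is dropping at 1/(2π) ≈ 0.1592 m/min.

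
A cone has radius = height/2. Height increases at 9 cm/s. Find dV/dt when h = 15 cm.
2025π/4 cm³/s

V = (1/3)π(h/2)²h = πh³/12
dV/dt = πh²/4 · 9
At h = 15: dV/dt = 2025π/4 cm³/s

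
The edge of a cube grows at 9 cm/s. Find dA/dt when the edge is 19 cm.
2052 cm²/s

A = 6s²
dA/dt = 12s · ds/dt = 12·19·9 = 2052 cm²/s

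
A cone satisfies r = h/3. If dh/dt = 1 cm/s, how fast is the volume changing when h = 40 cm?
1600π/9 cm³/s

V = (1/3)π(h/3)²h = πh³/27
dV/dt = πh²/9 · 1
At h = 40: dV/dt = 1600π/9 cm³/s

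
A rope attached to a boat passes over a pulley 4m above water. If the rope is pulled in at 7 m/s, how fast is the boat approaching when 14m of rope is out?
49√5/15 ≈ 7.304 m/s

rope² = x² + 4²
x = √(14² - 4²) = 6√5
dx/dt = (rope/x) · d(rope)/dt = (14/(6√5)) · (-7) = -49√5/15 m/s
The boat approaches at 49√5/15 ≈ 7.304 m/s.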